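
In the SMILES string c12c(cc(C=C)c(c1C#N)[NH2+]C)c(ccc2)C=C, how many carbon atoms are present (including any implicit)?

The symbol for carbon appears 16 times in the SMILES. Lowercase c denotes aromatic carbon and counts toward C.

16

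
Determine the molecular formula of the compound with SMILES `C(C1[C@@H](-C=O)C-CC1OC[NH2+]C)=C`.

C10H18NO2+

Heavy atoms from the SMILES: 10 C, 1 N, 2 O.
Implicit hydrogens by atom environment:
  5 × C: 1 H each → 5
  4 × C: 2 H each → 8
  2 × O: no H
  1 × C: 3 H
  1 × N (charge +1): 2 H
  Total hydrogens = 18.
Net charge +1.
Molecular formula: C10H18NO2+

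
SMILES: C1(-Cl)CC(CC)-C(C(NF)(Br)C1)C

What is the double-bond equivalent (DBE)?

Molecular formula from the SMILES: C9H16BrClFN.
DoU = (2C + 2 + N − H − X)/2 = (2·9 + 2 + 1 − 16 − 3)/2 = 2/2 = 1.
(Structurally: 1 ring(s) + 0 π bond(s) = 1.)

1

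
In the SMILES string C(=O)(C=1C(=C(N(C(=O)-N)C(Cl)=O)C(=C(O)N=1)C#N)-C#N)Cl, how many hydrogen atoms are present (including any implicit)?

3

Hydrogens are implicit in SMILES; fill each atom to its normal valence:
  5 × C (aromatic): no H
  5 × C: no H
  3 × N: no H
  3 × O: no H
  2 × Cl: no H
  1 × N: 2 H
  1 × N (aromatic): no H
  1 × O: 1 H
  Total hydrogens = 3.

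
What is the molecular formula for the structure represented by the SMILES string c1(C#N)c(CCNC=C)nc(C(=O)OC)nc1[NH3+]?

C11H14N5O2+

Heavy atoms from the SMILES: 11 C, 5 N, 2 O.
Implicit hydrogens by atom environment:
  4 × C (aromatic): no H
  3 × C: 2 H each → 6
  2 × C: no H
  2 × N (aromatic): no H
  2 × O: no H
  1 × C: 3 H
  1 × C: 1 H
  1 × N (charge +1): 3 H
  1 × N: 1 H
  1 × N: no H
  Total hydrogens = 14.
Net charge +1.
Molecular formula: C11H14N5O2+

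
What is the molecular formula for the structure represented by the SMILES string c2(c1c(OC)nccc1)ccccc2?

C12H11NO

Heavy atoms from the SMILES: 12 C, 1 N, 1 O.
Implicit hydrogens by atom environment:
  8 × C (aromatic): 1 H each → 8
  3 × C (aromatic): no H
  1 × C: 3 H
  1 × N (aromatic): no H
  1 × O: no H
  Total hydrogens = 11.
Molecular formula: C12H11NO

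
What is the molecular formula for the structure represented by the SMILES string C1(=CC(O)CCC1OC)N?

C7H13NO2

Heavy atoms from the SMILES: 7 C, 1 N, 2 O.
Implicit hydrogens by atom environment:
  3 × C: 1 H each → 3
  2 × C: 2 H each → 4
  1 × C: 3 H
  1 × C: no H
  1 × N: 2 H
  1 × O: 1 H
  1 × O: no H
  Total hydrogens = 13.
Molecular formula: C7H13NO2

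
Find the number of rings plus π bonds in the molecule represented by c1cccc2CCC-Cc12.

Molecular formula from the SMILES: C10H12.
DoU = (2C + 2 + N − H − X)/2 = (2·10 + 2 + 0 − 12 − 0)/2 = 10/2 = 5.
(Structurally: 2 ring(s) + 3 π bond(s) = 5.)

5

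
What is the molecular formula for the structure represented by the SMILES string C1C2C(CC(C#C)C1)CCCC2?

Heavy atoms from the SMILES: 12 C.
Implicit hydrogens by atom environment:
  7 × C: 2 H each → 14
  4 × C: 1 H each → 4
  1 × C: no H
  Total hydrogens = 18.
Molecular formula: C12H18

C12H18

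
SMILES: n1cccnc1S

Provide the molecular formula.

C4H4N2S

Heavy atoms from the SMILES: 4 C, 2 N, 1 S.
Implicit hydrogens by atom environment:
  3 × C (aromatic): 1 H each → 3
  2 × N (aromatic): no H
  1 × C (aromatic): no H
  1 × S: 1 H
  Total hydrogens = 4.
Molecular formula: C4H4N2S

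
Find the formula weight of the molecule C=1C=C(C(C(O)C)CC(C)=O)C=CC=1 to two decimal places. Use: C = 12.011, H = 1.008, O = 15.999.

Molecular formula: C12H16O2.
M = 12×12.011 + 16×1.008 + 2×15.999 = 192.26 g/mol.

192.26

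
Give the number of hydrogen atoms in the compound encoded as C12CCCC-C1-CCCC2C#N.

17

Hydrogens are implicit in SMILES; fill each atom to its normal valence:
  7 × C: 2 H each → 14
  3 × C: 1 H each → 3
  1 × C: no H
  1 × N: no H
  Total hydrogens = 17.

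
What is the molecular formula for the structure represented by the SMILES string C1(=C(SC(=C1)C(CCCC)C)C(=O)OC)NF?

Heavy atoms from the SMILES: 12 C, 1 F, 1 N, 2 O, 1 S.
Implicit hydrogens by atom environment:
  3 × C: 3 H each → 9
  3 × C: 2 H each → 6
  3 × C (aromatic): no H
  2 × O: no H
  1 × C (aromatic): 1 H
  1 × C: 1 H
  1 × C: no H
  1 × F: no H
  1 × N: 1 H
  1 × S (aromatic): no H
  Total hydrogens = 18.
Molecular formula: C12H18FNO2S

C12H18FNO2S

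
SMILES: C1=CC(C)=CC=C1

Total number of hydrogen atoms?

8

Hydrogens are implicit in SMILES; fill each atom to its normal valence:
  5 × C (aromatic): 1 H each → 5
  1 × C: 3 H
  1 × C (aromatic): no H
  Total hydrogens = 8.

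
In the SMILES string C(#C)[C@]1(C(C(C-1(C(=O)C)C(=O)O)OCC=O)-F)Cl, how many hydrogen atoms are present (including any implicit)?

10

Hydrogens are implicit in SMILES; fill each atom to its normal valence:
  5 × C: no H
  4 × C: 1 H each → 4
  4 × O: no H
  1 × C: 3 H
  1 × C: 2 H
  1 × Cl: no H
  1 × F: no H
  1 × O: 1 H
  Total hydrogens = 10.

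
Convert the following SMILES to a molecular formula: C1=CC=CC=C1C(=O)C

Heavy atoms from the SMILES: 8 C, 1 O.
Implicit hydrogens by atom environment:
  5 × C (aromatic): 1 H each → 5
  1 × C: 3 H
  1 × C (aromatic): no H
  1 × C: no H
  1 × O: no H
  Total hydrogens = 8.
Molecular formula: C8H8O

C8H8O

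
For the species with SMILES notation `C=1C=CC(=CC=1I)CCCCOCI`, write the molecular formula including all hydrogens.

Heavy atoms from the SMILES: 11 C, 2 I, 1 O.
Implicit hydrogens by atom environment:
  5 × C: 2 H each → 10
  4 × C (aromatic): 1 H each → 4
  2 × C (aromatic): no H
  2 × I: no H
  1 × O: no H
  Total hydrogens = 14.
Molecular formula: C11H14I2O

C11H14I2O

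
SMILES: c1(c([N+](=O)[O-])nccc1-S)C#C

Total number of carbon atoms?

7

The symbol for carbon appears 7 times in the SMILES. Lowercase c denotes aromatic carbon and counts toward C.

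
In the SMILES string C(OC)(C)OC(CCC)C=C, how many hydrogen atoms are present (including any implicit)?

18

Hydrogens are implicit in SMILES; fill each atom to its normal valence:
  3 × C: 3 H each → 9
  3 × C: 2 H each → 6
  3 × C: 1 H each → 3
  2 × O: no H
  Total hydrogens = 18.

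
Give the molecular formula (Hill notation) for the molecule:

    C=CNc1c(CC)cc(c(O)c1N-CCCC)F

C14H21FN2O

Heavy atoms from the SMILES: 14 C, 1 F, 2 N, 1 O.
Implicit hydrogens by atom environment:
  5 × C: 2 H each → 10
  5 × C (aromatic): no H
  2 × C: 3 H each → 6
  2 × N: 1 H each → 2
  1 × C (aromatic): 1 H
  1 × C: 1 H
  1 × F: no H
  1 × O: 1 H
  Total hydrogens = 21.
Molecular formula: C14H21FN2O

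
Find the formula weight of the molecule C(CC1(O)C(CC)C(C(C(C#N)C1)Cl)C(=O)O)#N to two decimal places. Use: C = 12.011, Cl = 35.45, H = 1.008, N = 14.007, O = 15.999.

270.71

Molecular formula: C12H15ClN2O3.
M = 12×12.011 + 1×35.45 + 15×1.008 + 2×14.007 + 3×15.999 = 270.71 g/mol.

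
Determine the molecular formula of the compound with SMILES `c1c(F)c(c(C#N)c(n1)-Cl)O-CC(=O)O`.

Heavy atoms from the SMILES: 8 C, 1 Cl, 1 F, 2 N, 3 O.
Implicit hydrogens by atom environment:
  4 × C (aromatic): no H
  2 × C: no H
  2 × O: no H
  1 × C: 2 H
  1 × C (aromatic): 1 H
  1 × Cl: no H
  1 × F: no H
  1 × N (aromatic): no H
  1 × N: no H
  1 × O: 1 H
  Total hydrogens = 4.
Molecular formula: C8H4ClFN2O3

C8H4ClFN2O3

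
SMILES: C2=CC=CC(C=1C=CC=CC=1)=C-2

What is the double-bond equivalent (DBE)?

Molecular formula from the SMILES: C12H10.
DoU = (2C + 2 + N − H − X)/2 = (2·12 + 2 + 0 − 10 − 0)/2 = 16/2 = 8.
(Structurally: 2 ring(s) + 6 π bond(s) = 8.)

8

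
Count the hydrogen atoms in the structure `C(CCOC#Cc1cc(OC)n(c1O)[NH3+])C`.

Hydrogens are implicit in SMILES; fill each atom to its normal valence:
  3 × C: 2 H each → 6
  3 × C (aromatic): no H
  2 × C: 3 H each → 6
  2 × C: no H
  2 × O: no H
  1 × C (aromatic): 1 H
  1 × N (charge +1): 3 H
  1 × N (aromatic): no H
  1 × O: 1 H
  Total hydrogens = 17.

17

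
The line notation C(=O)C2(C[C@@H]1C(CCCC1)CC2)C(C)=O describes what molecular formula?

C13H20O2

Heavy atoms from the SMILES: 13 C, 2 O.
Implicit hydrogens by atom environment:
  7 × C: 2 H each → 14
  3 × C: 1 H each → 3
  2 × C: no H
  2 × O: no H
  1 × C: 3 H
  Total hydrogens = 20.
Molecular formula: C13H20O2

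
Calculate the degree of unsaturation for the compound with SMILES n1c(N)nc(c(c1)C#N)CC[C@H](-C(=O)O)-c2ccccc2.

Molecular formula from the SMILES: C15H14N4O2.
DoU = (2C + 2 + N − H − X)/2 = (2·15 + 2 + 4 − 14 − 0)/2 = 22/2 = 11.
(Structurally: 2 ring(s) + 9 π bond(s) = 11.)

11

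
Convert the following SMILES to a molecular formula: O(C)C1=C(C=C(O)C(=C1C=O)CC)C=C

C12H14O3

Heavy atoms from the SMILES: 12 C, 3 O.
Implicit hydrogens by atom environment:
  5 × C (aromatic): no H
  2 × C: 3 H each → 6
  2 × C: 2 H each → 4
  2 × C: 1 H each → 2
  2 × O: no H
  1 × C (aromatic): 1 H
  1 × O: 1 H
  Total hydrogens = 14.
Molecular formula: C12H14O3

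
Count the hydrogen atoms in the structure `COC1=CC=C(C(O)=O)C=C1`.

8

Hydrogens are implicit in SMILES; fill each atom to its normal valence:
  4 × C (aromatic): 1 H each → 4
  2 × C (aromatic): no H
  2 × O: no H
  1 × C: 3 H
  1 × C: no H
  1 × O: 1 H
  Total hydrogens = 8.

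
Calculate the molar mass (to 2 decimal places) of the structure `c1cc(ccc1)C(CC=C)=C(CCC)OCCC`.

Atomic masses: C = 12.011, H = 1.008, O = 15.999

244.38

Molecular formula: C17H24O.
M = 17×12.011 + 24×1.008 + 1×15.999 = 244.38 g/mol.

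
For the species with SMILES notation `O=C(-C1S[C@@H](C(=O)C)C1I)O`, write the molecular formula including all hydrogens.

C6H7IO3S

Heavy atoms from the SMILES: 6 C, 1 I, 3 O, 1 S.
Implicit hydrogens by atom environment:
  3 × C: 1 H each → 3
  2 × C: no H
  2 × O: no H
  1 × C: 3 H
  1 × I: no H
  1 × O: 1 H
  1 × S: no H
  Total hydrogens = 7.
Molecular formula: C6H7IO3S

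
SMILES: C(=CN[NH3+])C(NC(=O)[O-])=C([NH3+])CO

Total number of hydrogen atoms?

Hydrogens are implicit in SMILES; fill each atom to its normal valence:
  3 × C: no H
  2 × C: 1 H each → 2
  2 × N (charge +1): 3 H each → 6
  2 × N: 1 H each → 2
  1 × C: 2 H
  1 × O: 1 H
  1 × O: no H
  1 × O (charge -1): no H
  Total hydrogens = 13.

13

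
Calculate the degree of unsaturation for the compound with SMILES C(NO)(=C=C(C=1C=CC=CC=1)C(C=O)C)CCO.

7

Molecular formula from the SMILES: C14H17NO3.
DoU = (2C + 2 + N − H − X)/2 = (2·14 + 2 + 1 − 17 − 0)/2 = 14/2 = 7.
(Structurally: 1 ring(s) + 6 π bond(s) = 7.)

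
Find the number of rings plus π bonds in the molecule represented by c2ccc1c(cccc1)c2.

Molecular formula from the SMILES: C10H8.
DoU = (2C + 2 + N − H − X)/2 = (2·10 + 2 + 0 − 8 − 0)/2 = 14/2 = 7.
(Structurally: 2 ring(s) + 5 π bond(s) = 7.)

7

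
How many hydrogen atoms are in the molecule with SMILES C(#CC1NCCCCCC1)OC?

17

Hydrogens are implicit in SMILES; fill each atom to its normal valence:
  6 × C: 2 H each → 12
  2 × C: no H
  1 × C: 3 H
  1 × C: 1 H
  1 × N: 1 H
  1 × O: no H
  Total hydrogens = 17.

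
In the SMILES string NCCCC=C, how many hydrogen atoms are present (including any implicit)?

Hydrogens are implicit in SMILES; fill each atom to its normal valence:
  4 × C: 2 H each → 8
  1 × C: 1 H
  1 × N: 2 H
  Total hydrogens = 11.

11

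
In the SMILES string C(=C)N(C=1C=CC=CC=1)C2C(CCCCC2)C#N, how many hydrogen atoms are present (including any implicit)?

20

Hydrogens are implicit in SMILES; fill each atom to its normal valence:
  6 × C: 2 H each → 12
  5 × C (aromatic): 1 H each → 5
  3 × C: 1 H each → 3
  2 × N: no H
  1 × C: no H
  1 × C (aromatic): no H
  Total hydrogens = 20.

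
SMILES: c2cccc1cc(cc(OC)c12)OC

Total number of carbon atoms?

12

The symbol for carbon appears 12 times in the SMILES. Lowercase c denotes aromatic carbon and counts toward C.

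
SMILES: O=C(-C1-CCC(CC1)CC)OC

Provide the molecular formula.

Heavy atoms from the SMILES: 10 C, 2 O.
Implicit hydrogens by atom environment:
  5 × C: 2 H each → 10
  2 × C: 3 H each → 6
  2 × C: 1 H each → 2
  2 × O: no H
  1 × C: no H
  Total hydrogens = 18.
Molecular formula: C10H18O2

C10H18O2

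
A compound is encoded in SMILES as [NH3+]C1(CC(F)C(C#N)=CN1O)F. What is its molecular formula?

C6H8F2N3O+

Heavy atoms from the SMILES: 6 C, 2 F, 3 N, 1 O.
Implicit hydrogens by atom environment:
  3 × C: no H
  2 × C: 1 H each → 2
  2 × F: no H
  2 × N: no H
  1 × C: 2 H
  1 × N (charge +1): 3 H
  1 × O: 1 H
  Total hydrogens = 8.
Net charge +1.
Molecular formula: C6H8F2N3O+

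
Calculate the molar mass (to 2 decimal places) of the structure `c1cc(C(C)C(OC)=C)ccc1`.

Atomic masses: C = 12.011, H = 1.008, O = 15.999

Molecular formula: C11H14O.
M = 11×12.011 + 14×1.008 + 1×15.999 = 162.23 g/mol.

162.23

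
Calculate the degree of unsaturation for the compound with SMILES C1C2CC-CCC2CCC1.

2

Molecular formula from the SMILES: C10H18.
DoU = (2C + 2 + N − H − X)/2 = (2·10 + 2 + 0 − 18 − 0)/2 = 4/2 = 2.
(Structurally: 2 ring(s) + 0 π bond(s) = 2.)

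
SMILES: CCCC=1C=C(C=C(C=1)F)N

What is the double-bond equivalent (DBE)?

Molecular formula from the SMILES: C9H12FN.
DoU = (2C + 2 + N − H − X)/2 = (2·9 + 2 + 1 − 12 − 1)/2 = 8/2 = 4.
(Structurally: 1 ring(s) + 3 π bond(s) = 4.)

4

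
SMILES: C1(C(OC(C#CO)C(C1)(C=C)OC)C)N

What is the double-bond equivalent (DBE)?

Molecular formula from the SMILES: C11H17NO3.
DoU = (2C + 2 + N − H − X)/2 = (2·11 + 2 + 1 − 17 − 0)/2 = 8/2 = 4.
(Structurally: 1 ring(s) + 3 π bond(s) = 4.)

4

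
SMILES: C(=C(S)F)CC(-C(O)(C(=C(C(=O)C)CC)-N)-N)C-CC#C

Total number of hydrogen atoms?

23

Hydrogens are implicit in SMILES; fill each atom to its normal valence:
  6 × C: no H
  4 × C: 2 H each → 8
  3 × C: 1 H each → 3
  2 × C: 3 H each → 6
  2 × N: 2 H each → 4
  1 × F: no H
  1 × O: 1 H
  1 × O: no H
  1 × S: 1 H
  Total hydrogens = 23.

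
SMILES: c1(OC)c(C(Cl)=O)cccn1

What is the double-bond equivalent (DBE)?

Molecular formula from the SMILES: C7H6ClNO2.
DoU = (2C + 2 + N − H − X)/2 = (2·7 + 2 + 1 − 6 − 1)/2 = 10/2 = 5.
(Structurally: 1 ring(s) + 4 π bond(s) = 5.)

5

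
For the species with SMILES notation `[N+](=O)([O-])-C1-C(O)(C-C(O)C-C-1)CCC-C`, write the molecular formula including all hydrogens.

Heavy atoms from the SMILES: 10 C, 1 N, 4 O.
Implicit hydrogens by atom environment:
  6 × C: 2 H each → 12
  2 × C: 1 H each → 2
  2 × O: 1 H each → 2
  1 × C: 3 H
  1 × C: no H
  1 × N (charge +1): no H
  1 × O: no H
  1 × O (charge -1): no H
  Total hydrogens = 19.
Molecular formula: C10H19NO4

C10H19NO4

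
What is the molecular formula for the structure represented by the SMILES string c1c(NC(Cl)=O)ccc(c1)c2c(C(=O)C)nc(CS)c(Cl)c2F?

C15H11Cl2FN2O2S

Heavy atoms from the SMILES: 15 C, 2 Cl, 1 F, 2 N, 2 O, 1 S.
Implicit hydrogens by atom environment:
  7 × C (aromatic): no H
  4 × C (aromatic): 1 H each → 4
  2 × C: no H
  2 × Cl: no H
  2 × O: no H
  1 × C: 3 H
  1 × C: 2 H
  1 × F: no H
  1 × N: 1 H
  1 × N (aromatic): no H
  1 × S: 1 H
  Total hydrogens = 11.
Molecular formula: C15H11Cl2FN2O2S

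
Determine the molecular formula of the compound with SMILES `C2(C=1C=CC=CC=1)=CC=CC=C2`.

Heavy atoms from the SMILES: 12 C.
Implicit hydrogens by atom environment:
  10 × C (aromatic): 1 H each → 10
  2 × C (aromatic): no H
  Total hydrogens = 10.
Molecular formula: C12H10

C12H10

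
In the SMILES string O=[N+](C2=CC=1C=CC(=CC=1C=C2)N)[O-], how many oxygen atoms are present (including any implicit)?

The symbol for oxygen appears 2 times in the SMILES.

2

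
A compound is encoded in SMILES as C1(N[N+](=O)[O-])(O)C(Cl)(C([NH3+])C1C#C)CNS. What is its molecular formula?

C7H12ClN4O3S+

Heavy atoms from the SMILES: 7 C, 1 Cl, 4 N, 3 O, 1 S.
Implicit hydrogens by atom environment:
  3 × C: 1 H each → 3
  3 × C: no H
  2 × N: 1 H each → 2
  1 × C: 2 H
  1 × Cl: no H
  1 × N (charge +1): 3 H
  1 × N (charge +1): no H
  1 × O: 1 H
  1 × O: no H
  1 × O (charge -1): no H
  1 × S: 1 H
  Total hydrogens = 12.
Net charge +1.
Molecular formula: C7H12ClN4O3S+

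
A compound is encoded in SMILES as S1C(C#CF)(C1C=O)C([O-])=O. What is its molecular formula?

Heavy atoms from the SMILES: 6 C, 1 F, 3 O, 1 S.
Implicit hydrogens by atom environment:
  4 × C: no H
  2 × C: 1 H each → 2
  2 × O: no H
  1 × F: no H
  1 × O (charge -1): no H
  1 × S: no H
  Total hydrogens = 2.
Net charge -1.
Molecular formula: C6H2FO3S-

C6H2FO3S-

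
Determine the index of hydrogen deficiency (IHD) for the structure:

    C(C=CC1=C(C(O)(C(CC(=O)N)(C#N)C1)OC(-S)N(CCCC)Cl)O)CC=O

Molecular formula from the SMILES: C18H26ClN3O5S.
DoU = (2C + 2 + N − H − X)/2 = (2·18 + 2 + 3 − 26 − 1)/2 = 14/2 = 7.
(Structurally: 1 ring(s) + 6 π bond(s) = 7.)

7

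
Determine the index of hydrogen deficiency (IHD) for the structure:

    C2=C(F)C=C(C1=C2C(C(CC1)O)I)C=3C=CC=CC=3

Molecular formula from the SMILES: C16H14FIO.
DoU = (2C + 2 + N − H − X)/2 = (2·16 + 2 + 0 − 14 − 2)/2 = 18/2 = 9.
(Structurally: 3 ring(s) + 6 π bond(s) = 9.)

9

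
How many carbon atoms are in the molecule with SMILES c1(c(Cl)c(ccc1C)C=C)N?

9

The symbol for carbon appears 9 times in the SMILES. Lowercase c denotes aromatic carbon and counts toward C.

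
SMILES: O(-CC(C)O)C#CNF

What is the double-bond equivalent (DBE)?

Molecular formula from the SMILES: C5H8FNO2.
DoU = (2C + 2 + N − H − X)/2 = (2·5 + 2 + 1 − 8 − 1)/2 = 4/2 = 2.
(Structurally: 0 ring(s) + 2 π bond(s) = 2.)

2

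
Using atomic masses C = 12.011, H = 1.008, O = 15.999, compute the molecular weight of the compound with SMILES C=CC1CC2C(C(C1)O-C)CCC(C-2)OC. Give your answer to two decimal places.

Molecular formula: C14H24O2.
M = 14×12.011 + 24×1.008 + 2×15.999 = 224.34 g/mol.

224.34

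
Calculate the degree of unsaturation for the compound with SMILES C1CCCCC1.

Molecular formula from the SMILES: C6H12.
DoU = (2C + 2 + N − H − X)/2 = (2·6 + 2 + 0 − 12 − 0)/2 = 2/2 = 1.
(Structurally: 1 ring(s) + 0 π bond(s) = 1.)

1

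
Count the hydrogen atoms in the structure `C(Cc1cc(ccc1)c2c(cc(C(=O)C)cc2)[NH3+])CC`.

Hydrogens are implicit in SMILES; fill each atom to its normal valence:
  7 × C (aromatic): 1 H each → 7
  5 × C (aromatic): no H
  3 × C: 2 H each → 6
  2 × C: 3 H each → 6
  1 × C: no H
  1 × N (charge +1): 3 H
  1 × O: no H
  Total hydrogens = 22.

22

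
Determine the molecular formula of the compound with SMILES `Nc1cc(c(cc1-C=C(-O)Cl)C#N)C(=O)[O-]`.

C10H6ClN2O3-

Heavy atoms from the SMILES: 10 C, 1 Cl, 2 N, 3 O.
Implicit hydrogens by atom environment:
  4 × C (aromatic): no H
  3 × C: no H
  2 × C (aromatic): 1 H each → 2
  1 × C: 1 H
  1 × Cl: no H
  1 × N: 2 H
  1 × N: no H
  1 × O: 1 H
  1 × O: no H
  1 × O (charge -1): no H
  Total hydrogens = 6.
Net charge -1.
Molecular formula: C10H6ClN2O3-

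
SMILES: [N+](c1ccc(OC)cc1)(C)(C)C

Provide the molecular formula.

Heavy atoms from the SMILES: 10 C, 1 N, 1 O.
Implicit hydrogens by atom environment:
  4 × C: 3 H each → 12
  4 × C (aromatic): 1 H each → 4
  2 × C (aromatic): no H
  1 × N (charge +1): no H
  1 × O: no H
  Total hydrogens = 16.
Net charge +1.
Molecular formula: C10H16NO+

C10H16NO+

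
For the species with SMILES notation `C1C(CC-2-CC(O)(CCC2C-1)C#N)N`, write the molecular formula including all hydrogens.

C11H18N2O

Heavy atoms from the SMILES: 11 C, 2 N, 1 O.
Implicit hydrogens by atom environment:
  6 × C: 2 H each → 12
  3 × C: 1 H each → 3
  2 × C: no H
  1 × N: 2 H
  1 × N: no H
  1 × O: 1 H
  Total hydrogens = 18.
Molecular formula: C11H18N2O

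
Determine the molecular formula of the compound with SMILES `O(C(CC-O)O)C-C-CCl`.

Heavy atoms from the SMILES: 6 C, 1 Cl, 3 O.
Implicit hydrogens by atom environment:
  5 × C: 2 H each → 10
  2 × O: 1 H each → 2
  1 × C: 1 H
  1 × Cl: no H
  1 × O: no H
  Total hydrogens = 13.
Molecular formula: C6H13ClO3

C6H13ClO3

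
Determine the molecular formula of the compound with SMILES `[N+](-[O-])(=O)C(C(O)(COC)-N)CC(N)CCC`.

Heavy atoms from the SMILES: 9 C, 3 N, 4 O.
Implicit hydrogens by atom environment:
  4 × C: 2 H each → 8
  2 × C: 3 H each → 6
  2 × C: 1 H each → 2
  2 × N: 2 H each → 4
  2 × O: no H
  1 × C: no H
  1 × N (charge +1): no H
  1 × O: 1 H
  1 × O (charge -1): no H
  Total hydrogens = 21.
Molecular formula: C9H21N3O4

C9H21N3O4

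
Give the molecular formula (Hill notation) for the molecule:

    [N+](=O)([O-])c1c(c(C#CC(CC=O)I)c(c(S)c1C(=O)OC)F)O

C13H9FINO6S

Heavy atoms from the SMILES: 13 C, 1 F, 1 I, 1 N, 6 O, 1 S.
Implicit hydrogens by atom environment:
  6 × C (aromatic): no H
  4 × O: no H
  3 × C: no H
  2 × C: 1 H each → 2
  1 × C: 3 H
  1 × C: 2 H
  1 × F: no H
  1 × I: no H
  1 × N (charge +1): no H
  1 × O: 1 H
  1 × O (charge -1): no H
  1 × S: 1 H
  Total hydrogens = 9.
Molecular formula: C13H9FINO6S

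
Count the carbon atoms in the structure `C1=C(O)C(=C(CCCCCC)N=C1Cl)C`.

The symbol for carbon appears 12 times in the SMILES. (Cl is a single chlorine, not C + l.)

12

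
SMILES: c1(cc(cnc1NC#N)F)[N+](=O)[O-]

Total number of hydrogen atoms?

Hydrogens are implicit in SMILES; fill each atom to its normal valence:
  3 × C (aromatic): no H
  2 × C (aromatic): 1 H each → 2
  1 × C: no H
  1 × F: no H
  1 × N: 1 H
  1 × N (aromatic): no H
  1 × N (charge +1): no H
  1 × N: no H
  1 × O: no H
  1 × O (charge -1): no H
  Total hydrogens = 3.

3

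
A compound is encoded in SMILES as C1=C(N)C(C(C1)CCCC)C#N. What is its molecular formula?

Heavy atoms from the SMILES: 10 C, 2 N.
Implicit hydrogens by atom environment:
  4 × C: 2 H each → 8
  3 × C: 1 H each → 3
  2 × C: no H
  1 × C: 3 H
  1 × N: 2 H
  1 × N: no H
  Total hydrogens = 16.
Molecular formula: C10H16N2

C10H16N2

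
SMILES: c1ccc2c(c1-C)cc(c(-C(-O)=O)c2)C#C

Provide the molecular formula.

C14H10O2

Heavy atoms from the SMILES: 14 C, 2 O.
Implicit hydrogens by atom environment:
  5 × C (aromatic): 1 H each → 5
  5 × C (aromatic): no H
  2 × C: no H
  1 × C: 3 H
  1 × C: 1 H
  1 × O: 1 H
  1 × O: no H
  Total hydrogens = 10.
Molecular formula: C14H10O2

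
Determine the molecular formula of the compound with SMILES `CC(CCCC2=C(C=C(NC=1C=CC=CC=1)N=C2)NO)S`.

Heavy atoms from the SMILES: 16 C, 3 N, 1 O, 1 S.
Implicit hydrogens by atom environment:
  7 × C (aromatic): 1 H each → 7
  4 × C (aromatic): no H
  3 × C: 2 H each → 6
  2 × N: 1 H each → 2
  1 × C: 3 H
  1 × C: 1 H
  1 × N (aromatic): no H
  1 × O: 1 H
  1 × S: 1 H
  Total hydrogens = 21.
Molecular formula: C16H21N3OS

C16H21N3OS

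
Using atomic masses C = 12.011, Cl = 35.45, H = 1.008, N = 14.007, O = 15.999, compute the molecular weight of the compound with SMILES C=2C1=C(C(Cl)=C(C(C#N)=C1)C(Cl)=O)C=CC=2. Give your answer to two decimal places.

Molecular formula: C12H5Cl2NO.
M = 12×12.011 + 2×35.45 + 5×1.008 + 1×14.007 + 1×15.999 = 250.08 g/mol.

250.08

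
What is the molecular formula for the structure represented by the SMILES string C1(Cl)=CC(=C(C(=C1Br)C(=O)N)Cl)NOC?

Heavy atoms from the SMILES: 1 Br, 8 C, 2 Cl, 2 N, 2 O.
Implicit hydrogens by atom environment:
  5 × C (aromatic): no H
  2 × Cl: no H
  2 × O: no H
  1 × Br: no H
  1 × C: 3 H
  1 × C (aromatic): 1 H
  1 × C: no H
  1 × N: 2 H
  1 × N: 1 H
  Total hydrogens = 7.
Molecular formula: C8H7BrCl2N2O2

C8H7BrCl2N2O2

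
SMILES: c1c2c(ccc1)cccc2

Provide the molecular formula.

C10H8

Heavy atoms from the SMILES: 10 C.
Implicit hydrogens by atom environment:
  8 × C (aromatic): 1 H each → 8
  2 × C (aromatic): no H
  Total hydrogens = 8.
Molecular formula: C10H8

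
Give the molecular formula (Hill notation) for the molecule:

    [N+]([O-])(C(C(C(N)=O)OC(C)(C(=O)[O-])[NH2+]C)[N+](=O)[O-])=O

C7H12N4O8

Heavy atoms from the SMILES: 7 C, 4 N, 8 O.
Implicit hydrogens by atom environment:
  5 × O: no H
  3 × C: no H
  3 × O (charge -1): no H
  2 × C: 3 H each → 6
  2 × C: 1 H each → 2
  2 × N (charge +1): no H
  1 × N: 2 H
  1 × N (charge +1): 2 H
  Total hydrogens = 12.
Molecular formula: C7H12N4O8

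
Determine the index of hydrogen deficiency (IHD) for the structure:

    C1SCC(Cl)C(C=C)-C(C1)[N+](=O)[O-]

Molecular formula from the SMILES: C8H12ClNO2S.
DoU = (2C + 2 + N − H − X)/2 = (2·8 + 2 + 1 − 12 − 1)/2 = 6/2 = 3.
(Structurally: 1 ring(s) + 2 π bond(s) = 3.)

3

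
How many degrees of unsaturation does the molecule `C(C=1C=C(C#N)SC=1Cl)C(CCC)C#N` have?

Molecular formula from the SMILES: C11H11ClN2S.
DoU = (2C + 2 + N − H − X)/2 = (2·11 + 2 + 2 − 11 − 1)/2 = 14/2 = 7.
(Structurally: 1 ring(s) + 6 π bond(s) = 7.)

7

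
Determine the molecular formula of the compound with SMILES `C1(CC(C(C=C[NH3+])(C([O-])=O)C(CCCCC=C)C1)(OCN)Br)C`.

C17H29BrN2O3

Heavy atoms from the SMILES: 1 Br, 17 C, 2 N, 3 O.
Implicit hydrogens by atom environment:
  8 × C: 2 H each → 16
  5 × C: 1 H each → 5
  3 × C: no H
  2 × O: no H
  1 × Br: no H
  1 × C: 3 H
  1 × N (charge +1): 3 H
  1 × N: 2 H
  1 × O (charge -1): no H
  Total hydrogens = 29.
Molecular formula: C17H29BrN2O3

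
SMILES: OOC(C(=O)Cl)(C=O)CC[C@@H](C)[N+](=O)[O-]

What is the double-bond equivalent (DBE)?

3

Molecular formula from the SMILES: C7H10ClNO6.
DoU = (2C + 2 + N − H − X)/2 = (2·7 + 2 + 1 − 10 − 1)/2 = 6/2 = 3.
(Structurally: 0 ring(s) + 3 π bond(s) = 3.)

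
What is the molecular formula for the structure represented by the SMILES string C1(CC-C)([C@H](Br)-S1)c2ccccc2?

C11H13BrS

Heavy atoms from the SMILES: 1 Br, 11 C, 1 S.
Implicit hydrogens by atom environment:
  5 × C (aromatic): 1 H each → 5
  2 × C: 2 H each → 4
  1 × Br: no H
  1 × C: 3 H
  1 × C: 1 H
  1 × C: no H
  1 × C (aromatic): no H
  1 × S: no H
  Total hydrogens = 13.
Molecular formula: C11H13BrS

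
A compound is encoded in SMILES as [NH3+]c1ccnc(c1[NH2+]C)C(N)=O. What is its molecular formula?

Heavy atoms from the SMILES: 7 C, 4 N, 1 O.
Implicit hydrogens by atom environment:
  3 × C (aromatic): no H
  2 × C (aromatic): 1 H each → 2
  1 × C: 3 H
  1 × C: no H
  1 × N (charge +1): 3 H
  1 × N (charge +1): 2 H
  1 × N: 2 H
  1 × N (aromatic): no H
  1 × O: no H
  Total hydrogens = 12.
Net charge +2.
Molecular formula: [C7H12N4O]2+

[C7H12N4O]2+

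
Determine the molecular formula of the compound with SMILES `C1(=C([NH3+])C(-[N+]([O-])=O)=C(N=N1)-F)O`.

Heavy atoms from the SMILES: 4 C, 1 F, 4 N, 3 O.
Implicit hydrogens by atom environment:
  4 × C (aromatic): no H
  2 × N (aromatic): no H
  1 × F: no H
  1 × N (charge +1): 3 H
  1 × N (charge +1): no H
  1 × O: 1 H
  1 × O: no H
  1 × O (charge -1): no H
  Total hydrogens = 4.
Net charge +1.
Molecular formula: C4H4FN4O3+

C4H4FN4O3+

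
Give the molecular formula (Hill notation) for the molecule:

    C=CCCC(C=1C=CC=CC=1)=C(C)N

C13H17N

Heavy atoms from the SMILES: 13 C, 1 N.
Implicit hydrogens by atom environment:
  5 × C (aromatic): 1 H each → 5
  3 × C: 2 H each → 6
  2 × C: no H
  1 × C: 3 H
  1 × C: 1 H
  1 × C (aromatic): no H
  1 × N: 2 H
  Total hydrogens = 17.
Molecular formula: C13H17N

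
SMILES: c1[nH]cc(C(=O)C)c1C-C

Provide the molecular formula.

Heavy atoms from the SMILES: 8 C, 1 N, 1 O.
Implicit hydrogens by atom environment:
  2 × C: 3 H each → 6
  2 × C (aromatic): 1 H each → 2
  2 × C (aromatic): no H
  1 × C: 2 H
  1 × C: no H
  1 × N (aromatic): 1 H
  1 × O: no H
  Total hydrogens = 11.
Molecular formula: C8H11NO

C8H11NO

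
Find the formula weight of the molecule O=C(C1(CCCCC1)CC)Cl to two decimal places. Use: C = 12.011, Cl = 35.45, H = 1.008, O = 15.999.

Molecular formula: C9H15ClO.
M = 9×12.011 + 1×35.45 + 15×1.008 + 1×15.999 = 174.67 g/mol.

174.67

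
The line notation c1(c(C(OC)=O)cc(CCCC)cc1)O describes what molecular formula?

C12H16O3

Heavy atoms from the SMILES: 12 C, 3 O.
Implicit hydrogens by atom environment:
  3 × C: 2 H each → 6
  3 × C (aromatic): 1 H each → 3
  3 × C (aromatic): no H
  2 × C: 3 H each → 6
  2 × O: no H
  1 × C: no H
  1 × O: 1 H
  Total hydrogens = 16.
Molecular formula: C12H16O3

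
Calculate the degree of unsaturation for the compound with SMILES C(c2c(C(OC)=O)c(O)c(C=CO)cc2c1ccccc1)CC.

Molecular formula from the SMILES: C19H20O4.
DoU = (2C + 2 + N − H − X)/2 = (2·19 + 2 + 0 − 20 − 0)/2 = 20/2 = 10.
(Structurally: 2 ring(s) + 8 π bond(s) = 10.)

10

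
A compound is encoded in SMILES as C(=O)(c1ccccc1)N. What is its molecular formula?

Heavy atoms from the SMILES: 7 C, 1 N, 1 O.
Implicit hydrogens by atom environment:
  5 × C (aromatic): 1 H each → 5
  1 × C (aromatic): no H
  1 × C: no H
  1 × N: 2 H
  1 × O: no H
  Total hydrogens = 7.
Molecular formula: C7H7NO

C7H7NO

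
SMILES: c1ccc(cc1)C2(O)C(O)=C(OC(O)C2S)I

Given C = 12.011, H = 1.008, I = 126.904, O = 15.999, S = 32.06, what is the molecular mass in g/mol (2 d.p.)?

366.17

Molecular formula: C11H11IO4S.
M = 11×12.011 + 11×1.008 + 1×126.904 + 4×15.999 + 1×32.06 = 366.17 g/mol.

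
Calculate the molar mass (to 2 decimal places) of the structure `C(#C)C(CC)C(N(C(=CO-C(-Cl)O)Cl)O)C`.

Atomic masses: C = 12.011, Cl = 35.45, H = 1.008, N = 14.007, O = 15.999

268.13

Molecular formula: C10H15Cl2NO3.
M = 10×12.011 + 2×35.45 + 15×1.008 + 1×14.007 + 3×15.999 = 268.13 g/mol.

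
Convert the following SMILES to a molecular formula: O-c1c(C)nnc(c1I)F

Heavy atoms from the SMILES: 5 C, 1 F, 1 I, 2 N, 1 O.
Implicit hydrogens by atom environment:
  4 × C (aromatic): no H
  2 × N (aromatic): no H
  1 × C: 3 H
  1 × F: no H
  1 × I: no H
  1 × O: 1 H
  Total hydrogens = 4.
Molecular formula: C5H4FIN2O

C5H4FIN2O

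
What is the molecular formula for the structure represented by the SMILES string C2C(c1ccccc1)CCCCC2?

Heavy atoms from the SMILES: 13 C.
Implicit hydrogens by atom environment:
  6 × C: 2 H each → 12
  5 × C (aromatic): 1 H each → 5
  1 × C: 1 H
  1 × C (aromatic): no H
  Total hydrogens = 18.
Molecular formula: C13H18

C13H18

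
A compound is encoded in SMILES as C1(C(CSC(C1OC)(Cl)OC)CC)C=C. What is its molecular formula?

C11H19ClO2S

Heavy atoms from the SMILES: 11 C, 1 Cl, 2 O, 1 S.
Implicit hydrogens by atom environment:
  4 × C: 1 H each → 4
  3 × C: 3 H each → 9
  3 × C: 2 H each → 6
  2 × O: no H
  1 × C: no H
  1 × Cl: no H
  1 × S: no H
  Total hydrogens = 19.
Molecular formula: C11H19ClO2S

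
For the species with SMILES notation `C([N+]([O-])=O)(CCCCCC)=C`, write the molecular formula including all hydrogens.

C8H15NO2

Heavy atoms from the SMILES: 8 C, 1 N, 2 O.
Implicit hydrogens by atom environment:
  6 × C: 2 H each → 12
  1 × C: 3 H
  1 × C: no H
  1 × N (charge +1): no H
  1 × O: no H
  1 × O (charge -1): no H
  Total hydrogens = 15.
Molecular formula: C8H15NO2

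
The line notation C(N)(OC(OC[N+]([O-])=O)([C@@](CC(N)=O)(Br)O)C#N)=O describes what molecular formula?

C7H9BrN4O7

Heavy atoms from the SMILES: 1 Br, 7 C, 4 N, 7 O.
Implicit hydrogens by atom environment:
  5 × C: no H
  5 × O: no H
  2 × C: 2 H each → 4
  2 × N: 2 H each → 4
  1 × Br: no H
  1 × N: no H
  1 × N (charge +1): no H
  1 × O: 1 H
  1 × O (charge -1): no H
  Total hydrogens = 9.
Molecular formula: C7H9BrN4O7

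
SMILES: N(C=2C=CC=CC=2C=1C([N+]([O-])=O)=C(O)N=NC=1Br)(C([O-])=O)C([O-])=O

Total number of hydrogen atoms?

Hydrogens are implicit in SMILES; fill each atom to its normal valence:
  6 × C (aromatic): no H
  4 × C (aromatic): 1 H each → 4
  3 × O: no H
  3 × O (charge -1): no H
  2 × C: no H
  2 × N (aromatic): no H
  1 × Br: no H
  1 × N (charge +1): no H
  1 × N: no H
  1 × O: 1 H
  Total hydrogens = 5.

5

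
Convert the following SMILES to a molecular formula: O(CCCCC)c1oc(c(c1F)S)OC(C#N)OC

C12H16FNO4S

Heavy atoms from the SMILES: 12 C, 1 F, 1 N, 4 O, 1 S.
Implicit hydrogens by atom environment:
  4 × C: 2 H each → 8
  4 × C (aromatic): no H
  3 × O: no H
  2 × C: 3 H each → 6
  1 × C: 1 H
  1 × C: no H
  1 × F: no H
  1 × N: no H
  1 × O (aromatic): no H
  1 × S: 1 H
  Total hydrogens = 16.
Molecular formula: C12H16FNO4S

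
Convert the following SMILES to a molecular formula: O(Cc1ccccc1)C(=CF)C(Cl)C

C11H12ClFO

Heavy atoms from the SMILES: 11 C, 1 Cl, 1 F, 1 O.
Implicit hydrogens by atom environment:
  5 × C (aromatic): 1 H each → 5
  2 × C: 1 H each → 2
  1 × C: 3 H
  1 × C: 2 H
  1 × C: no H
  1 × C (aromatic): no H
  1 × Cl: no H
  1 × F: no H
  1 × O: no H
  Total hydrogens = 12.
Molecular formula: C11H12ClFO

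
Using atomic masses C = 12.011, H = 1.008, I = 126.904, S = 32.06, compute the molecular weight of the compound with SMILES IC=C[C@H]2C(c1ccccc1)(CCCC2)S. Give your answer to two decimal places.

344.25

Molecular formula: C14H17IS.
M = 14×12.011 + 17×1.008 + 1×126.904 + 1×32.06 = 344.25 g/mol.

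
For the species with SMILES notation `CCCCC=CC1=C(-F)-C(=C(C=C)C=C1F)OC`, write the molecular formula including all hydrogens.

Heavy atoms from the SMILES: 15 C, 2 F, 1 O.
Implicit hydrogens by atom environment:
  5 × C (aromatic): no H
  4 × C: 2 H each → 8
  3 × C: 1 H each → 3
  2 × C: 3 H each → 6
  2 × F: no H
  1 × C (aromatic): 1 H
  1 × O: no H
  Total hydrogens = 18.
Molecular formula: C15H18F2O

C15H18F2O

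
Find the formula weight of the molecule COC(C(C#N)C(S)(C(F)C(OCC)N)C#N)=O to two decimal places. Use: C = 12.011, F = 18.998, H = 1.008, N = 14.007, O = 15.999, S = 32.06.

Molecular formula: C10H14FN3O3S.
M = 10×12.011 + 1×18.998 + 14×1.008 + 3×14.007 + 3×15.999 + 1×32.06 = 275.30 g/mol.

275.30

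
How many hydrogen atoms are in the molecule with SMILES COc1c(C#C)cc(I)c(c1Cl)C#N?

Hydrogens are implicit in SMILES; fill each atom to its normal valence:
  5 × C (aromatic): no H
  2 × C: no H
  1 × C: 3 H
  1 × C (aromatic): 1 H
  1 × C: 1 H
  1 × Cl: no H
  1 × I: no H
  1 × N: no H
  1 × O: no H
  Total hydrogens = 5.

5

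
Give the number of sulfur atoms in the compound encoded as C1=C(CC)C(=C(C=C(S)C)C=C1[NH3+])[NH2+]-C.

1

The symbol for sulfur appears 1 time in the SMILES.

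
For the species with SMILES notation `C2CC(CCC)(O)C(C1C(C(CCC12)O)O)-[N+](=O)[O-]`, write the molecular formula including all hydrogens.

C13H23NO5

Heavy atoms from the SMILES: 13 C, 1 N, 5 O.
Implicit hydrogens by atom environment:
  6 × C: 2 H each → 12
  5 × C: 1 H each → 5
  3 × O: 1 H each → 3
  1 × C: 3 H
  1 × C: no H
  1 × N (charge +1): no H
  1 × O: no H
  1 × O (charge -1): no H
  Total hydrogens = 23.
Molecular formula: C13H23NO5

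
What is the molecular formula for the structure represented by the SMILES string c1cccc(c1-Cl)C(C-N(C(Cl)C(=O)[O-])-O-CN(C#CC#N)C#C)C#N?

C17H11Cl2N4O3-

Heavy atoms from the SMILES: 17 C, 2 Cl, 4 N, 3 O.
Implicit hydrogens by atom environment:
  6 × C: no H
  4 × C (aromatic): 1 H each → 4
  4 × N: no H
  3 × C: 1 H each → 3
  2 × C: 2 H each → 4
  2 × C (aromatic): no H
  2 × Cl: no H
  2 × O: no H
  1 × O (charge -1): no H
  Total hydrogens = 11.
Net charge -1.
Molecular formula: C17H11Cl2N4O3-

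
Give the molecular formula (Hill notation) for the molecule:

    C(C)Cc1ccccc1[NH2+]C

C10H16N+

Heavy atoms from the SMILES: 10 C, 1 N.
Implicit hydrogens by atom environment:
  4 × C (aromatic): 1 H each → 4
  2 × C: 3 H each → 6
  2 × C: 2 H each → 4
  2 × C (aromatic): no H
  1 × N (charge +1): 2 H
  Total hydrogens = 16.
Net charge +1.
Molecular formula: C10H16N+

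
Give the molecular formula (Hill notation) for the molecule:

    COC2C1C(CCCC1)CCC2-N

Heavy atoms from the SMILES: 11 C, 1 N, 1 O.
Implicit hydrogens by atom environment:
  6 × C: 2 H each → 12
  4 × C: 1 H each → 4
  1 × C: 3 H
  1 × N: 2 H
  1 × O: no H
  Total hydrogens = 21.
Molecular formula: C11H21NO

C11H21NO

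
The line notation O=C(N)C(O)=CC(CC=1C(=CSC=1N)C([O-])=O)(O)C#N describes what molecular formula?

C11H10N3O5S-

Heavy atoms from the SMILES: 11 C, 3 N, 5 O, 1 S.
Implicit hydrogens by atom environment:
  5 × C: no H
  3 × C (aromatic): no H
  2 × N: 2 H each → 4
  2 × O: 1 H each → 2
  2 × O: no H
  1 × C: 2 H
  1 × C (aromatic): 1 H
  1 × C: 1 H
  1 × N: no H
  1 × O (charge -1): no H
  1 × S (aromatic): no H
  Total hydrogens = 10.
Net charge -1.
Molecular formula: C11H10N3O5S-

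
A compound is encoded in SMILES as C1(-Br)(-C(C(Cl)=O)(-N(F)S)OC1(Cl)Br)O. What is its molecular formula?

C4H2Br2Cl2FNO3S

Heavy atoms from the SMILES: 2 Br, 4 C, 2 Cl, 1 F, 1 N, 3 O, 1 S.
Implicit hydrogens by atom environment:
  4 × C: no H
  2 × Br: no H
  2 × Cl: no H
  2 × O: no H
  1 × F: no H
  1 × N: no H
  1 × O: 1 H
  1 × S: 1 H
  Total hydrogens = 2.
Molecular formula: C4H2Br2Cl2FNO3S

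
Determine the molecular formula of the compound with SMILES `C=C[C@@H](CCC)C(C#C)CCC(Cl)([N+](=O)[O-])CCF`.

C14H21ClFNO2

Heavy atoms from the SMILES: 14 C, 1 Cl, 1 F, 1 N, 2 O.
Implicit hydrogens by atom environment:
  7 × C: 2 H each → 14
  4 × C: 1 H each → 4
  2 × C: no H
  1 × C: 3 H
  1 × Cl: no H
  1 × F: no H
  1 × N (charge +1): no H
  1 × O: no H
  1 × O (charge -1): no H
  Total hydrogens = 21.
Molecular formula: C14H21ClFNO2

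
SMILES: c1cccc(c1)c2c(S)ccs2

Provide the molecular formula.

C10H8S2

Heavy atoms from the SMILES: 10 C, 2 S.
Implicit hydrogens by atom environment:
  7 × C (aromatic): 1 H each → 7
  3 × C (aromatic): no H
  1 × S: 1 H
  1 × S (aromatic): no H
  Total hydrogens = 8.
Molecular formula: C10H8S2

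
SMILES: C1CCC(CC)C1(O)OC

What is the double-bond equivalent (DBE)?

1

Molecular formula from the SMILES: C8H16O2.
DoU = (2C + 2 + N − H − X)/2 = (2·8 + 2 + 0 − 16 − 0)/2 = 2/2 = 1.
(Structurally: 1 ring(s) + 0 π bond(s) = 1.)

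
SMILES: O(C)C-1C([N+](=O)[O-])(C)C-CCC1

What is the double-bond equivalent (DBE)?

Molecular formula from the SMILES: C8H15NO3.
DoU = (2C + 2 + N − H − X)/2 = (2·8 + 2 + 1 − 15 − 0)/2 = 4/2 = 2.
(Structurally: 1 ring(s) + 1 π bond(s) = 2.)

2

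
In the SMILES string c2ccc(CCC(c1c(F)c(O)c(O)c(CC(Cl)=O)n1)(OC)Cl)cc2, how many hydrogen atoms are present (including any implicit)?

16

Hydrogens are implicit in SMILES; fill each atom to its normal valence:
  6 × C (aromatic): no H
  5 × C (aromatic): 1 H each → 5
  3 × C: 2 H each → 6
  2 × C: no H
  2 × Cl: no H
  2 × O: 1 H each → 2
  2 × O: no H
  1 × C: 3 H
  1 × F: no H
  1 × N (aromatic): no H
  Total hydrogens = 16.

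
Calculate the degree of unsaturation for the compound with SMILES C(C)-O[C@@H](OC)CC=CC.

Molecular formula from the SMILES: C8H16O2.
DoU = (2C + 2 + N − H − X)/2 = (2·8 + 2 + 0 − 16 − 0)/2 = 2/2 = 1.
(Structurally: 0 ring(s) + 1 π bond(s) = 1.)

1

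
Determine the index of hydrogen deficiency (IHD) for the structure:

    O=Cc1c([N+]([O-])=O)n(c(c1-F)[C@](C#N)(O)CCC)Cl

7

Molecular formula from the SMILES: C10H9ClFN3O4.
DoU = (2C + 2 + N − H − X)/2 = (2·10 + 2 + 3 − 9 − 2)/2 = 14/2 = 7.
(Structurally: 1 ring(s) + 6 π bond(s) = 7.)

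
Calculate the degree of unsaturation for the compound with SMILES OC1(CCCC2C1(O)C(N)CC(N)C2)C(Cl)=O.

3

Molecular formula from the SMILES: C11H19ClN2O3.
DoU = (2C + 2 + N − H − X)/2 = (2·11 + 2 + 2 − 19 − 1)/2 = 6/2 = 3.
(Structurally: 2 ring(s) + 1 π bond(s) = 3.)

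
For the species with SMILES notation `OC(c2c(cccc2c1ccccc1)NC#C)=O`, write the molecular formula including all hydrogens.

Heavy atoms from the SMILES: 15 C, 1 N, 2 O.
Implicit hydrogens by atom environment:
  8 × C (aromatic): 1 H each → 8
  4 × C (aromatic): no H
  2 × C: no H
  1 × C: 1 H
  1 × N: 1 H
  1 × O: 1 H
  1 × O: no H
  Total hydrogens = 11.
Molecular formula: C15H11NO2

C15H11NO2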